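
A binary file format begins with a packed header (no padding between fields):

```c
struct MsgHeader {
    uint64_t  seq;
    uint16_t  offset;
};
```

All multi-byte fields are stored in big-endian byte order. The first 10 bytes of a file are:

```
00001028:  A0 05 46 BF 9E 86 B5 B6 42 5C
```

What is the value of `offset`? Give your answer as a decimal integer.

`offset` follows `seq` (8 bytes), so it starts at byte offset 8 and occupies 2 bytes.
Bytes at offsets 8..9: 42 5C.
Big-endian: lowest address holds the most-significant byte.
The bytes are already most-significant first: 0x425C.
0x425C = 16988.

16988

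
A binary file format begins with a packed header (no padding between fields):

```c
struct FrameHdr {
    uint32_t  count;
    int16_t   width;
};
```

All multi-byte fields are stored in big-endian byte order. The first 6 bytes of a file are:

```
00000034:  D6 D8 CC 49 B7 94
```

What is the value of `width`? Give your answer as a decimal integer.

`width` follows `count` (4 bytes), so it starts at byte offset 4 and occupies 2 bytes.
Bytes at offsets 4..5: B7 94.
In big-endian order the high byte comes first in memory.
The bytes are already most-significant first: 0xB794.
Top bit is set, so as a signed 16-bit value this is 0xB794 − 2^16 = -18540.

-18540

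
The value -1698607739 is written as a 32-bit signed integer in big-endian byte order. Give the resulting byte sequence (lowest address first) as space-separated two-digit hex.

9A C1 4D 85

Two's complement of -1698607739 in 32 bits: 1698607739 = 0x653EB27B; invert → 0x9AC14D84; add 1 → 0x9AC14D85.
Split into bytes (most-significant first): 9A C1 4D 85.
Big-endian: lowest address holds the most-significant byte.
So the memory order matches the most-significant-first order: 9A C1 4D 85.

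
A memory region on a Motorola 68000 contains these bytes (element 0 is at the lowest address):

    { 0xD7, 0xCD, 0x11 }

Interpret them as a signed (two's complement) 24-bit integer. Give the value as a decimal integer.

In big-endian order the high byte comes first in memory.
The bytes are already most-significant first: 0xD7CD11.
Top bit is set, so as a signed 24-bit value this is 0xD7CD11 − 2^24 = -2634479.

-2634479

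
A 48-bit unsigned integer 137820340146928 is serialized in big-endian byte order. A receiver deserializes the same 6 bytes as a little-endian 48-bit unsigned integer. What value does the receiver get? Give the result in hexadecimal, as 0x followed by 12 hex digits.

0xF0D26ACC587D

137820340146928 in 48-bit hexadecimal is 0x7D58CC6AD2F0.
Stored big-endian, the bytes at ascending addresses are 7D 58 CC 6A D2 F0.
Read back as little-endian, the first byte is least significant, giving 0xF0D26ACC587D.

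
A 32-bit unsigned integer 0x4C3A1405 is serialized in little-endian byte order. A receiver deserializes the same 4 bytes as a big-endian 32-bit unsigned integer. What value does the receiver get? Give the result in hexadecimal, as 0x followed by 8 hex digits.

0x05143A4C

Stored little-endian, the bytes at ascending addresses are 05 14 3A 4C.
Read back as big-endian, the last byte is least significant, giving 0x05143A4C.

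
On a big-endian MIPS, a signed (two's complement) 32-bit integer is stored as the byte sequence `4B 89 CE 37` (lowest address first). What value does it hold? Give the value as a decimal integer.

1267322423

In big-endian order the high byte comes first in memory.
The bytes are already most-significant first: 0x4B89CE37.
0x4B89CE37 = 1267322423.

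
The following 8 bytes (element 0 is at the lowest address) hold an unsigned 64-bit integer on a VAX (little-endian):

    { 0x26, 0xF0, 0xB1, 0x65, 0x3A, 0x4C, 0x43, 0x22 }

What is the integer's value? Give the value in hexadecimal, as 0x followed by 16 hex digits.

In little-endian order the low byte comes first in memory.
Reassemble most-significant byte first: 22 43 4C 3A 65 B1 F0 26 → 0x22434C3A65B1F026.

0x22434C3A65B1F026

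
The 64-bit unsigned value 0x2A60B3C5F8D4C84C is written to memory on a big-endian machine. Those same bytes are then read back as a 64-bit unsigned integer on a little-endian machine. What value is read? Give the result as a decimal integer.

Stored big-endian, the bytes at ascending addresses are 2A 60 B3 C5 F8 D4 C8 4C.
Read back as little-endian, the first byte is least significant, giving 0x4CC8D4F8C5B3602A.
0x4CC8D4F8C5B3602A = 5532906307158499370.

5532906307158499370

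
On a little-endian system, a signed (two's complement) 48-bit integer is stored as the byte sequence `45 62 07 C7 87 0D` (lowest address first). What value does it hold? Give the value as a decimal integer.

Little-endian: lowest address holds the least-significant byte.
Reassemble most-significant byte first: 0D 87 C7 07 62 45 → 0x0D87C7076245.
0x0D87C7076245 = 14876810895941.

14876810895941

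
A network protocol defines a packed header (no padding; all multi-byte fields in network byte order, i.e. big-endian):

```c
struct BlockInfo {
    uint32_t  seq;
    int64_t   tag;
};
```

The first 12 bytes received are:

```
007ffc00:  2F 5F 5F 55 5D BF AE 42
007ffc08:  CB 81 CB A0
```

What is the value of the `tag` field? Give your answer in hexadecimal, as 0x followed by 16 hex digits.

0x5DBFAE42CB81CBA0

`tag` follows `seq` (4 bytes), so it starts at byte offset 4 and occupies 8 bytes.
Bytes at offsets 4..11: 5D BF AE 42 CB 81 CB A0.
Big-endian: lowest address holds the most-significant byte.
The bytes are already most-significant first: 0x5DBFAE42CB81CBA0.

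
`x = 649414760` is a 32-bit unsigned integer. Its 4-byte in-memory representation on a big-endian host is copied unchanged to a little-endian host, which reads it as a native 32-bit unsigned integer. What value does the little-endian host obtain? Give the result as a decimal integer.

649414760 in 32-bit hexadecimal is 0x26B54868.
Stored big-endian, the bytes at ascending addresses are 26 B5 48 68.
Read back as little-endian, the first byte is least significant, giving 0x6848B526.
0x6848B526 = 1749595430.

1749595430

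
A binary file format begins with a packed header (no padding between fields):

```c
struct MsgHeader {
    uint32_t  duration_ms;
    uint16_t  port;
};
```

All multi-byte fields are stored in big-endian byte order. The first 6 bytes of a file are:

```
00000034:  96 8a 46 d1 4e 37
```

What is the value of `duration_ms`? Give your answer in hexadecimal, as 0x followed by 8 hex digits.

`duration_ms` is the first field, at byte offset 0, occupying 4 bytes.
Bytes at offsets 0..3: 96 8A 46 D1.
Big-endian stores the most-significant byte at the lowest address.
The bytes are already most-significant first: 0x968A46D1.

0x968A46D1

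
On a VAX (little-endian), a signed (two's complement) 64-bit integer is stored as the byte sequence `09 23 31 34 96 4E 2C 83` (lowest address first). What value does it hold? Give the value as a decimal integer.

In little-endian order the low byte comes first in memory.
Reassemble most-significant byte first: 83 2C 4E 96 34 31 23 09 → 0x832C4E9634312309.
Top bit is set, so as a signed 64-bit value this is 0x832C4E9634312309 − 2^64 = -8994727948738026743.

-8994727948738026743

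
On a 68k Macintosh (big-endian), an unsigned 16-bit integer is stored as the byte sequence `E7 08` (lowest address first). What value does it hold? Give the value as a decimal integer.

Big-endian: lowest address holds the most-significant byte.
The bytes are already most-significant first: 0xE708.
0xE708 = 59144.

59144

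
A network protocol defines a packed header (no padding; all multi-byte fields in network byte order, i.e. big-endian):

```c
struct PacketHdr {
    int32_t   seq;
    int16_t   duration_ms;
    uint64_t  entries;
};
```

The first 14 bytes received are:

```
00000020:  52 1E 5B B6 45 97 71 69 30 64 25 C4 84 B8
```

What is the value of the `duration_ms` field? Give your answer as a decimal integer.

`duration_ms` follows `seq` (4 bytes), so it starts at byte offset 4 and occupies 2 bytes.
Bytes at offsets 4..5: 45 97.
In big-endian order the high byte comes first in memory.
The bytes are already most-significant first: 0x4597.
0x4597 = 17815.

17815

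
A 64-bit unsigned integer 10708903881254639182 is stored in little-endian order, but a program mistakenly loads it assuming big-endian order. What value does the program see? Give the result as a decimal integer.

5626962408307924372

10708903881254639182 in 64-bit hexadecimal is 0x949DAB577FFC164E.
Stored little-endian, the bytes at ascending addresses are 4E 16 FC 7F 57 AB 9D 94.
Read back as big-endian, the last byte is least significant, giving 0x4E16FC7F57AB9D94.
0x4E16FC7F57AB9D94 = 5626962408307924372.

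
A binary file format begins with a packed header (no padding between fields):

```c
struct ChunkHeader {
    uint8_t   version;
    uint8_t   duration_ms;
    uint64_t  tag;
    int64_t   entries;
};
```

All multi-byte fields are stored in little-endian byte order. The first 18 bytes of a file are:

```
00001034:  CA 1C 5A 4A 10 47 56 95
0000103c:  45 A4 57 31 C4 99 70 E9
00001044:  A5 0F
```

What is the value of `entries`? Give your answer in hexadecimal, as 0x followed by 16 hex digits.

`entries` follows `version` (1 B), `duration_ms` (1 B), `tag` (8 B), so it starts at offset 1 + 1 + 8 = 10 and occupies 8 bytes.
Bytes at offsets 10..17: 57 31 C4 99 70 E9 A5 0F.
Little-endian stores the least-significant byte at the lowest address.
Reassemble most-significant byte first: 0F A5 E9 70 99 C4 31 57 → 0x0FA5E97099C43157.

0x0FA5E97099C43157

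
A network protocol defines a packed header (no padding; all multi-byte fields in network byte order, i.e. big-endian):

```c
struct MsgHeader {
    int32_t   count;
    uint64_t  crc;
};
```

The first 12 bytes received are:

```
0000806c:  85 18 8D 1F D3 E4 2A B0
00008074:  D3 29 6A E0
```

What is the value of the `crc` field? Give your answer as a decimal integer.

`crc` follows `count` (4 bytes), so it starts at byte offset 4 and occupies 8 bytes.
Bytes at offsets 4..11: D3 E4 2A B0 D3 29 6A E0.
In big-endian order the high byte comes first in memory.
The bytes are already most-significant first: 0xD3E42AB0D3296AE0.
0xD3E42AB0D3296AE0 = 15268375575638141664.

15268375575638141664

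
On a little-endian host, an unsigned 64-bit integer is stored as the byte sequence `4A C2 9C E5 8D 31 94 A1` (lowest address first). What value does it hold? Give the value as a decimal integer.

In little-endian order the low byte comes first in memory.
Reassemble most-significant byte first: A1 94 31 8D E5 9C C2 4A → 0xA194318DE59CC24A.
0xA194318DE59CC24A = 11642985422171980362.

11642985422171980362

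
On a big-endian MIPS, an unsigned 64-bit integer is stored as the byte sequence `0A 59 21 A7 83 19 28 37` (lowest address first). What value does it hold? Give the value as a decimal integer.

Big-endian stores the most-significant byte at the lowest address.
The bytes are already most-significant first: 0x0A5921A783192837.
0x0A5921A783192837 = 745664216649246775.

745664216649246775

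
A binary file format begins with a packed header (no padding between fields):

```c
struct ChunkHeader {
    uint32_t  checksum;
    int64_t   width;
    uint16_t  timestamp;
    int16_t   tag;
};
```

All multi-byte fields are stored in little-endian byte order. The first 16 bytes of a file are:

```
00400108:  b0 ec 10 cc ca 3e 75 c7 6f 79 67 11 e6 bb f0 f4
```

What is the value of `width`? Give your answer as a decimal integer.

`width` follows `checksum` (4 bytes), so it starts at byte offset 4 and occupies 8 bytes.
Bytes at offsets 4..11: CA 3E 75 C7 6F 79 67 11.
Little-endian: lowest address holds the least-significant byte.
Reassemble most-significant byte first: 11 67 79 6F C7 75 3E CA → 0x1167796FC7753ECA.
0x1167796FC7753ECA = 1254104542240653002.

1254104542240653002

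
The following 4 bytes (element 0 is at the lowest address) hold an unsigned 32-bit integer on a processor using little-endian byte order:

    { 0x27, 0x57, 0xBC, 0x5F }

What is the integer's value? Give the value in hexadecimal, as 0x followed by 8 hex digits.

0x5FBC5727

In little-endian order the low byte comes first in memory.
Reassemble most-significant byte first: 5F BC 57 27 → 0x5FBC5727.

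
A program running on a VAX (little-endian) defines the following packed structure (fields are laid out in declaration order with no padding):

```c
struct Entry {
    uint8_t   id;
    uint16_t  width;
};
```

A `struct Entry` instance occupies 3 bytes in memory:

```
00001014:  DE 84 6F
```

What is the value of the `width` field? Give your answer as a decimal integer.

`width` follows `id` (1 byte), so it starts at byte offset 1 and occupies 2 bytes.
Bytes at offsets 1..2: 84 6F.
Little-endian: lowest address holds the least-significant byte.
Reassemble most-significant byte first: 6F 84 → 0x6F84.
0x6F84 = 28548.

28548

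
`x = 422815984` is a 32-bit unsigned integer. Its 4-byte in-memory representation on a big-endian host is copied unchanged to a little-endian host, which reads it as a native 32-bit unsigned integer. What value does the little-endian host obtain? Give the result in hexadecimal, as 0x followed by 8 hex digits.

422815984 in 32-bit hexadecimal is 0x1933A8F0.
Stored big-endian, the bytes at ascending addresses are 19 33 A8 F0.
Read back as little-endian, the first byte is least significant, giving 0xF0A83319.

0xF0A83319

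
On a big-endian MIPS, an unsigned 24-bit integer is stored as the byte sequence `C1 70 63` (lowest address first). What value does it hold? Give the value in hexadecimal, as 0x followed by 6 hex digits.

Big-endian stores the most-significant byte at the lowest address.
The bytes are already most-significant first: 0xC17063.

0xC17063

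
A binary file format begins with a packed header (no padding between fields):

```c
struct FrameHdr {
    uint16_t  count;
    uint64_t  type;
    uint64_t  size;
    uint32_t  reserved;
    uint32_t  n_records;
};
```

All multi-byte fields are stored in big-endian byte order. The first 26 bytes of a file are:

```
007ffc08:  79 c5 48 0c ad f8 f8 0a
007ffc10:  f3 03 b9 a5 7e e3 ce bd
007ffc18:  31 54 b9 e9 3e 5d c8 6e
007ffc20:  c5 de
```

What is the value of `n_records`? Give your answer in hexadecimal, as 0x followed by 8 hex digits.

`n_records` follows `count` (2 B), `type` (8 B), `size` (8 B), `reserved` (4 B), so it starts at offset 2 + 8 + 8 + 4 = 22 and occupies 4 bytes.
Bytes at offsets 22..25: C8 6E C5 DE.
In big-endian order the high byte comes first in memory.
The bytes are already most-significant first: 0xC86EC5DE.

0xC86EC5DE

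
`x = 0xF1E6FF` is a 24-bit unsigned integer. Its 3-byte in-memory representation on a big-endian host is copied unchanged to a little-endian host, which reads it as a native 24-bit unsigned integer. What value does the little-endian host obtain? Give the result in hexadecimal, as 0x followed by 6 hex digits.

Stored big-endian, the bytes at ascending addresses are F1 E6 FF.
Read back as little-endian, the first byte is least significant, giving 0xFFE6F1.

0xFFE6F1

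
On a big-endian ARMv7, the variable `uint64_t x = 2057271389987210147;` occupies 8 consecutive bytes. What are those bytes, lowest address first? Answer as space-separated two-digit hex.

2057271389987210147 in hexadecimal, padded to 64 bits, is 0x1C8CE56DE6C303A3.
Split into bytes (most-significant first): 1C 8C E5 6D E6 C3 03 A3.
Big-endian stores the most-significant byte at the lowest address.
So the memory order matches the most-significant-first order: 1C 8C E5 6D E6 C3 03 A3.

1C 8C E5 6D E6 C3 03 A3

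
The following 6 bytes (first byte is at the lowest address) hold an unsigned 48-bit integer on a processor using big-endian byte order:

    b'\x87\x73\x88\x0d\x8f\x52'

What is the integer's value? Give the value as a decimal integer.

148930273578834

In big-endian order the high byte comes first in memory.
The bytes are already most-significant first: 0x8773880D8F52.
0x8773880D8F52 = 148930273578834.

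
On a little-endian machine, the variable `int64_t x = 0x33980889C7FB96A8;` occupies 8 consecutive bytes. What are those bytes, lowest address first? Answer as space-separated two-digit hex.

Split into bytes (most-significant first): 33 98 08 89 C7 FB 96 A8.
In little-endian order the low byte comes first in memory.
So at ascending addresses the bytes are A8 96 FB C7 89 08 98 33.

A8 96 FB C7 89 08 98 33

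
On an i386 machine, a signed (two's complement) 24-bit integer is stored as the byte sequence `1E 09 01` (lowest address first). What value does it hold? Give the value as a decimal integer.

67870

In little-endian order the low byte comes first in memory.
Reassemble most-significant byte first: 01 09 1E → 0x01091E.
0x01091E = 67870.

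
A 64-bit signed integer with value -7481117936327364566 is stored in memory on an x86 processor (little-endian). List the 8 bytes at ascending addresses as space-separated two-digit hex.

Two's complement of -7481117936327364566 in 64 bits: 7481117936327364566 = 0x67D245205D988FD6; invert → 0x982DBADFA2677029; add 1 → 0x982DBADFA267702A.
Split into bytes (most-significant first): 98 2D BA DF A2 67 70 2A.
In little-endian order the low byte comes first in memory.
So at ascending addresses the bytes are 2A 70 67 A2 DF BA 2D 98.

2A 70 67 A2 DF BA 2D 98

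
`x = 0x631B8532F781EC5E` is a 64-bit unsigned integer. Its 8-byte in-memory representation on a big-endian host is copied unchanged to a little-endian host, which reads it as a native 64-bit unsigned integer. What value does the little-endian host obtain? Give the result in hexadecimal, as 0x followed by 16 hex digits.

Stored big-endian, the bytes at ascending addresses are 63 1B 85 32 F7 81 EC 5E.
Read back as little-endian, the first byte is least significant, giving 0x5EEC81F732851B63.

0x5EEC81F732851B63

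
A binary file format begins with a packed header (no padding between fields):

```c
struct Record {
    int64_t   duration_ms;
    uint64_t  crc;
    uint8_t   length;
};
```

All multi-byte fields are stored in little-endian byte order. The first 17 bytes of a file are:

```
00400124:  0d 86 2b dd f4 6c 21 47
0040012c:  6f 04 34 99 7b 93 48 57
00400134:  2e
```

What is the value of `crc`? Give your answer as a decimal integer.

`crc` follows `duration_ms` (8 bytes), so it starts at byte offset 8 and occupies 8 bytes.
Bytes at offsets 8..15: 6F 04 34 99 7B 93 48 57.
Little-endian: lowest address holds the least-significant byte.
Reassemble most-significant byte first: 57 48 93 7B 99 34 04 6F → 0x5748937B9934046F.
0x5748937B9934046F = 6289439038683481199.

6289439038683481199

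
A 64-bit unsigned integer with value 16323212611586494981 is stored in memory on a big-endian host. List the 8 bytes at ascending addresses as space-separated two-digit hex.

16323212611586494981 in hexadecimal, padded to 64 bits, is 0xE287B362DACA1205.
Split into bytes (most-significant first): E2 87 B3 62 DA CA 12 05.
Big-endian: lowest address holds the most-significant byte.
So the memory order matches the most-significant-first order: E2 87 B3 62 DA CA 12 05.

E2 87 B3 62 DA CA 12 05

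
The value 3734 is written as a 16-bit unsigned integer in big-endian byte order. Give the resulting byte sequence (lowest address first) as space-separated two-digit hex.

3734 in hexadecimal, padded to 16 bits, is 0x0E96.
Split into bytes (most-significant first): 0E 96.
In big-endian order the high byte comes first in memory.
So the memory order matches the most-significant-first order: 0E 96.

0E 96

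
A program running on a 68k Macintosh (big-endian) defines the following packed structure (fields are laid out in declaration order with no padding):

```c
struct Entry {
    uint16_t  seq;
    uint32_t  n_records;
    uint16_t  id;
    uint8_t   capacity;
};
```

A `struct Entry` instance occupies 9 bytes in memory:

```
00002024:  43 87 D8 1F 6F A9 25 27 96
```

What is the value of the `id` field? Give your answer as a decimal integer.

9511

`id` follows `seq` (2 B), `n_records` (4 B), so it starts at offset 2 + 4 = 6 and occupies 2 bytes.
Bytes at offsets 6..7: 25 27.
Big-endian: lowest address holds the most-significant byte.
The bytes are already most-significant first: 0x2527.
0x2527 = 9511.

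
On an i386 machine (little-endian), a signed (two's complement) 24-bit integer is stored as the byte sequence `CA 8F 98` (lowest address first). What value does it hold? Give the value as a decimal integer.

Little-endian stores the least-significant byte at the lowest address.
Reassemble most-significant byte first: 98 8F CA → 0x988FCA.
Top bit is set, so as a signed 24-bit value this is 0x988FCA − 2^24 = -6778934.

-6778934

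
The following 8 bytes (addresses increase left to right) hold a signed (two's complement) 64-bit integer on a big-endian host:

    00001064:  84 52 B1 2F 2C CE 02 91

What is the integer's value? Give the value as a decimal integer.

Big-endian: lowest address holds the most-significant byte.
The bytes are already most-significant first: 0x8452B12F2CCE0291.
Top bit is set, so as a signed 64-bit value this is 0x8452B12F2CCE0291 − 2^64 = -8911865896439512431.

-8911865896439512431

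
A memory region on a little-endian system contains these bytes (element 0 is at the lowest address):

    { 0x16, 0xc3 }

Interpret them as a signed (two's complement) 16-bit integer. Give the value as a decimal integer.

Little-endian stores the least-significant byte at the lowest address.
Reassemble most-significant byte first: C3 16 → 0xC316.
Top bit is set, so as a signed 16-bit value this is 0xC316 − 2^16 = -15594.

-15594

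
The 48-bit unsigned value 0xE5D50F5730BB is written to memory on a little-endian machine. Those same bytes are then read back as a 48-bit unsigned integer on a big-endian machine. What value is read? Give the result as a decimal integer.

205816293479909

Stored little-endian, the bytes at ascending addresses are BB 30 57 0F D5 E5.
Read back as big-endian, the last byte is least significant, giving 0xBB30570FD5E5.
0xBB30570FD5E5 = 205816293479909.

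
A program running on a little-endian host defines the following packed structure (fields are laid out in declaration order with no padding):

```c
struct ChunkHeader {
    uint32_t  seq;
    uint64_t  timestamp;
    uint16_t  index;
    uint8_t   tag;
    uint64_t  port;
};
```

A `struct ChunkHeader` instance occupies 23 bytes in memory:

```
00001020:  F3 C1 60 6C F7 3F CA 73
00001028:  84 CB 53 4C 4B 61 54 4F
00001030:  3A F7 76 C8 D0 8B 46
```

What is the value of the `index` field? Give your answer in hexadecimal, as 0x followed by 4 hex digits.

0x614B

`index` follows `seq` (4 B), `timestamp` (8 B), so it starts at offset 4 + 8 = 12 and occupies 2 bytes.
Bytes at offsets 12..13: 4B 61.
Little-endian stores the least-significant byte at the lowest address.
Reassemble most-significant byte first: 61 4B → 0x614B.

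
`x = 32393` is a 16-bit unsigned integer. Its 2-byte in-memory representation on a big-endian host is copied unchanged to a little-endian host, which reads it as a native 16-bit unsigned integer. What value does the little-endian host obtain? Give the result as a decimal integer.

35198

32393 in 16-bit hexadecimal is 0x7E89.
Stored big-endian, the bytes at ascending addresses are 7E 89.
Read back as little-endian, the first byte is least significant, giving 0x897E.
0x897E = 35198.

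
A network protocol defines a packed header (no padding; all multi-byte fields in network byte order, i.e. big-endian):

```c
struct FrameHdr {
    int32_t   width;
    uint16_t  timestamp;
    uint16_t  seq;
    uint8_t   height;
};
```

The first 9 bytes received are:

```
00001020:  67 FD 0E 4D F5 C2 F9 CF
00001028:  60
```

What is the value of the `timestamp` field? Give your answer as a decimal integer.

`timestamp` follows `width` (4 bytes), so it starts at byte offset 4 and occupies 2 bytes.
Bytes at offsets 4..5: F5 C2.
Big-endian stores the most-significant byte at the lowest address.
The bytes are already most-significant first: 0xF5C2.
0xF5C2 = 62914.

62914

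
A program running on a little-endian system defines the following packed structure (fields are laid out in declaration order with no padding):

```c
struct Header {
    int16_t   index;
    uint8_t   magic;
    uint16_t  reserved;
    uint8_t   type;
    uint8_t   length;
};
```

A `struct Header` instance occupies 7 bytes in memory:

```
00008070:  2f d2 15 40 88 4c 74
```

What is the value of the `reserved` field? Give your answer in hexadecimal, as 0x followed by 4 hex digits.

`reserved` follows `index` (2 B), `magic` (1 B), so it starts at offset 2 + 1 = 3 and occupies 2 bytes.
Bytes at offsets 3..4: 40 88.
Little-endian stores the least-significant byte at the lowest address.
Reassemble most-significant byte first: 88 40 → 0x8840.

0x8840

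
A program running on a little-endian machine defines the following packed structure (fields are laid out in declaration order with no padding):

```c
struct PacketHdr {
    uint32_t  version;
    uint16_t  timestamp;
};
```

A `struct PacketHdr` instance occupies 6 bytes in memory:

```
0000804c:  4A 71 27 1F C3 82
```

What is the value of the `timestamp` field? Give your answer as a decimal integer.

33475

`timestamp` follows `version` (4 bytes), so it starts at byte offset 4 and occupies 2 bytes.
Bytes at offsets 4..5: C3 82.
Little-endian: lowest address holds the least-significant byte.
Reassemble most-significant byte first: 82 C3 → 0x82C3.
0x82C3 = 33475.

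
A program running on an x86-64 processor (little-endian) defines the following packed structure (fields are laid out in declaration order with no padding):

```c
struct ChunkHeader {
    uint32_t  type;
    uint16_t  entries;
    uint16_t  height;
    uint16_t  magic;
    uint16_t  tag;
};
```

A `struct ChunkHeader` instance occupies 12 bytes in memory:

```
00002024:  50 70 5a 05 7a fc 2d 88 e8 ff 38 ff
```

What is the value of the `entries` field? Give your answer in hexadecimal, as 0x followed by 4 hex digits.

0xFC7A

`entries` follows `type` (4 bytes), so it starts at byte offset 4 and occupies 2 bytes.
Bytes at offsets 4..5: 7A FC.
In little-endian order the low byte comes first in memory.
Reassemble most-significant byte first: FC 7A → 0xFC7A.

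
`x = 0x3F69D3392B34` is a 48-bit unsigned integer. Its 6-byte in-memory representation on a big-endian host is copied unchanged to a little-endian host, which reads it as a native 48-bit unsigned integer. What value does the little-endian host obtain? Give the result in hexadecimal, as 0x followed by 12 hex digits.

Stored big-endian, the bytes at ascending addresses are 3F 69 D3 39 2B 34.
Read back as little-endian, the first byte is least significant, giving 0x342B39D3693F.

0x342B39D3693F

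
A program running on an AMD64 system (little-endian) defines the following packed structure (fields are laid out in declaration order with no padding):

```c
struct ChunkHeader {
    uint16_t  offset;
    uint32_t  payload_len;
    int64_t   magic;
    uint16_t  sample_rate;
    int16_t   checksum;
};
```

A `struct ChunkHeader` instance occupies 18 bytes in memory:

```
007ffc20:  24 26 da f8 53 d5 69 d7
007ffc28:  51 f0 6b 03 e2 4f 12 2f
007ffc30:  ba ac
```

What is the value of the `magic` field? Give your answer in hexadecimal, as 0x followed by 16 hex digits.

0x4FE2036BF051D769

`magic` follows `offset` (2 B), `payload_len` (4 B), so it starts at offset 2 + 4 = 6 and occupies 8 bytes.
Bytes at offsets 6..13: 69 D7 51 F0 6B 03 E2 4F.
Little-endian: lowest address holds the least-significant byte.
Reassemble most-significant byte first: 4F E2 03 6B F0 51 D7 69 → 0x4FE2036BF051D769.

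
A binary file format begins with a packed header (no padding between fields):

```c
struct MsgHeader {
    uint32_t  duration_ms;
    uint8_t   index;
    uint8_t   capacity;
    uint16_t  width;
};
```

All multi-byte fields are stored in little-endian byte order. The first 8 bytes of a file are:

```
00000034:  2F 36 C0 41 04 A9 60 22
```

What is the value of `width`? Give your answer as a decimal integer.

`width` follows `duration_ms` (4 B), `index` (1 B), `capacity` (1 B), so it starts at offset 4 + 1 + 1 = 6 and occupies 2 bytes.
Bytes at offsets 6..7: 60 22.
In little-endian order the low byte comes first in memory.
Reassemble most-significant byte first: 22 60 → 0x2260.
0x2260 = 8800.

8800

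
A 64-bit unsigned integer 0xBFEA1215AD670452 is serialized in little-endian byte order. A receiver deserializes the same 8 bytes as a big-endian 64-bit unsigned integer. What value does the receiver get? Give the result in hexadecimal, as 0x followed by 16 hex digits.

0x520467AD1512EABF

Stored little-endian, the bytes at ascending addresses are 52 04 67 AD 15 12 EA BF.
Read back as big-endian, the last byte is least significant, giving 0x520467AD1512EABF.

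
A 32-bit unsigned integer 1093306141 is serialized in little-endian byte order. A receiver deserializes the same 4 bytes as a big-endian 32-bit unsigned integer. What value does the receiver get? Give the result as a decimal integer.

1093306141 in 32-bit hexadecimal is 0x412A871D.
Stored little-endian, the bytes at ascending addresses are 1D 87 2A 41.
Read back as big-endian, the last byte is least significant, giving 0x1D872A41.
0x1D872A41 = 495397441.

495397441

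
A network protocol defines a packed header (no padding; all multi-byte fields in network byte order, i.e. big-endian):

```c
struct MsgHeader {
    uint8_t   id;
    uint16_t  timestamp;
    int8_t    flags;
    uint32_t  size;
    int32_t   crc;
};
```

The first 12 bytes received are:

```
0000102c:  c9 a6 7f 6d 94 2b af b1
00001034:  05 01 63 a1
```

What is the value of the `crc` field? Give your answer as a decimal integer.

`crc` follows `id` (1 B), `timestamp` (2 B), `flags` (1 B), `size` (4 B), so it starts at offset 1 + 2 + 1 + 4 = 8 and occupies 4 bytes.
Bytes at offsets 8..11: 05 01 63 A1.
Big-endian: lowest address holds the most-significant byte.
The bytes are already most-significant first: 0x050163A1.
0x050163A1 = 83977121.

83977121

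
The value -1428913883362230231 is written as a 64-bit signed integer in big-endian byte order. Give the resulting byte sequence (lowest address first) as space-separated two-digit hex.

EC 2B 7A 64 CF 92 00 29

Two's complement of -1428913883362230231 in 64 bits: 1428913883362230231 = 0x13D4859B306DFFD7; invert → 0xEC2B7A64CF920028; add 1 → 0xEC2B7A64CF920029.
Split into bytes (most-significant first): EC 2B 7A 64 CF 92 00 29.
Big-endian stores the most-significant byte at the lowest address.
So the memory order matches the most-significant-first order: EC 2B 7A 64 CF 92 00 29.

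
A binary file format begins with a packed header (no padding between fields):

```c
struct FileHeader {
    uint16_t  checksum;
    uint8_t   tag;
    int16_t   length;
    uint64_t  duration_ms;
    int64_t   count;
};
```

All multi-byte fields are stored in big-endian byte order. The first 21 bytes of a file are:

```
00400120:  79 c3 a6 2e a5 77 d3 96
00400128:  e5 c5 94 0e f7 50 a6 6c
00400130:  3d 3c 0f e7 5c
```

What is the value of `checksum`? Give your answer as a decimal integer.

31171

`checksum` is the first field, at byte offset 0, occupying 2 bytes.
Bytes at offsets 0..1: 79 C3.
In big-endian order the high byte comes first in memory.
The bytes are already most-significant first: 0x79C3.
0x79C3 = 31171.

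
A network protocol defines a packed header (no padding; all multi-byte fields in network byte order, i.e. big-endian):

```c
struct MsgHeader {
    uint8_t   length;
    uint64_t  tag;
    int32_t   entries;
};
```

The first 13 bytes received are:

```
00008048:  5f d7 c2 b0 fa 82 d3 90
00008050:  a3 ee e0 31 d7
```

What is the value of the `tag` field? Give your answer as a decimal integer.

`tag` follows `length` (1 byte), so it starts at byte offset 1 and occupies 8 bytes.
Bytes at offsets 1..8: D7 C2 B0 FA 82 D3 90 A3.
Big-endian: lowest address holds the most-significant byte.
The bytes are already most-significant first: 0xD7C2B0FA82D390A3.
0xD7C2B0FA82D390A3 = 15547183453619589283.

15547183453619589283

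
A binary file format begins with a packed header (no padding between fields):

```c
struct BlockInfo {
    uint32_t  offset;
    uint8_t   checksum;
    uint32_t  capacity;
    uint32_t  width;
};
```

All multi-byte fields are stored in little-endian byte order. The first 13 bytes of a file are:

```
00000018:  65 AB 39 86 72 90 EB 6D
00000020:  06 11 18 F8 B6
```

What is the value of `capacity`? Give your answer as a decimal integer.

107867024

`capacity` follows `offset` (4 B), `checksum` (1 B), so it starts at offset 4 + 1 = 5 and occupies 4 bytes.
Bytes at offsets 5..8: 90 EB 6D 06.
Little-endian stores the least-significant byte at the lowest address.
Reassemble most-significant byte first: 06 6D EB 90 → 0x066DEB90.
0x066DEB90 = 107867024.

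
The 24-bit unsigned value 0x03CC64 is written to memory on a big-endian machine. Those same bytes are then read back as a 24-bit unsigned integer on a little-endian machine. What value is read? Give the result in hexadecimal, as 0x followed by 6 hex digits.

0x64CC03

Stored big-endian, the bytes at ascending addresses are 03 CC 64.
Read back as little-endian, the first byte is least significant, giving 0x64CC03.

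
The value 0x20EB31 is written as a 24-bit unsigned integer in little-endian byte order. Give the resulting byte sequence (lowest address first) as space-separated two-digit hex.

Split into bytes (most-significant first): 20 EB 31.
Little-endian: lowest address holds the least-significant byte.
So at ascending addresses the bytes are 31 EB 20.

31 EB 20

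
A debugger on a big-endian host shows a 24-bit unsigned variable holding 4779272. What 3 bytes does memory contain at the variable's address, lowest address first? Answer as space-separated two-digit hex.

4779272 in hexadecimal, padded to 24 bits, is 0x48ED08.
Split into bytes (most-significant first): 48 ED 08.
Big-endian stores the most-significant byte at the lowest address.
So the memory order matches the most-significant-first order: 48 ED 08.

48 ED 08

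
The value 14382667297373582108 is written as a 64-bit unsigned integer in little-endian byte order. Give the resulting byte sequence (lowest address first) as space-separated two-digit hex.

14382667297373582108 in hexadecimal, padded to 64 bits, is 0xC7997FB44E94731C.
Split into bytes (most-significant first): C7 99 7F B4 4E 94 73 1C.
Little-endian stores the least-significant byte at the lowest address.
So at ascending addresses the bytes are 1C 73 94 4E B4 7F 99 C7.

1C 73 94 4E B4 7F 99 C7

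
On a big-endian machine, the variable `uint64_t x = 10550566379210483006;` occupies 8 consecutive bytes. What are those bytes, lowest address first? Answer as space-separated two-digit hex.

92 6B 24 38 FC 05 25 3E

10550566379210483006 in hexadecimal, padded to 64 bits, is 0x926B2438FC05253E.
Split into bytes (most-significant first): 92 6B 24 38 FC 05 25 3E.
In big-endian order the high byte comes first in memory.
So the memory order matches the most-significant-first order: 92 6B 24 38 FC 05 25 3E.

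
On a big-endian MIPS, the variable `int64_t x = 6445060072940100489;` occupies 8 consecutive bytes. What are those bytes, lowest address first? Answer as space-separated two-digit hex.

6445060072940100489 in hexadecimal, padded to 64 bits, is 0x597173FD2BA5DB89.
Split into bytes (most-significant first): 59 71 73 FD 2B A5 DB 89.
Big-endian: lowest address holds the most-significant byte.
So the memory order matches the most-significant-first order: 59 71 73 FD 2B A5 DB 89.

59 71 73 FD 2B A5 DB 89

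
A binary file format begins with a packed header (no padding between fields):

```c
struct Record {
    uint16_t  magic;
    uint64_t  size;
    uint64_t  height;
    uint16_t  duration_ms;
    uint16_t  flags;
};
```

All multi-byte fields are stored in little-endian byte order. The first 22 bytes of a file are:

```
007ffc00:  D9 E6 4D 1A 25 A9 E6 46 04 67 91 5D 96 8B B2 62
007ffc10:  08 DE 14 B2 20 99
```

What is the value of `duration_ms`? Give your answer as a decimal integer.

`duration_ms` follows `magic` (2 B), `size` (8 B), `height` (8 B), so it starts at offset 2 + 8 + 8 = 18 and occupies 2 bytes.
Bytes at offsets 18..19: 14 B2.
Little-endian: lowest address holds the least-significant byte.
Reassemble most-significant byte first: B2 14 → 0xB214.
0xB214 = 45588.

45588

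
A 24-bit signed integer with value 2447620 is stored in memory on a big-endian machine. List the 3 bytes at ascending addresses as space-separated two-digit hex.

2447620 in hexadecimal, padded to 24 bits, is 0x255904.
Split into bytes (most-significant first): 25 59 04.
Big-endian stores the most-significant byte at the lowest address.
So the memory order matches the most-significant-first order: 25 59 04.

25 59 04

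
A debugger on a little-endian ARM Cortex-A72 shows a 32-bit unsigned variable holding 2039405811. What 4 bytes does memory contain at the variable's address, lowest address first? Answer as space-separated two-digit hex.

F3 DC 8E 79

2039405811 in hexadecimal, padded to 32 bits, is 0x798EDCF3.
Split into bytes (most-significant first): 79 8E DC F3.
Little-endian stores the least-significant byte at the lowest address.
So at ascending addresses the bytes are F3 DC 8E 79.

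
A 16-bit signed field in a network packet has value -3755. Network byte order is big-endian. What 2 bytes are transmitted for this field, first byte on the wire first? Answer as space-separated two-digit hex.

Two's complement of -3755 in 16 bits: 3755 = 0x0EAB; invert → 0xF154; add 1 → 0xF155.
Split into bytes (most-significant first): F1 55.
Big-endian stores the most-significant byte at the lowest address.
So the memory order matches the most-significant-first order: F1 55.

F1 55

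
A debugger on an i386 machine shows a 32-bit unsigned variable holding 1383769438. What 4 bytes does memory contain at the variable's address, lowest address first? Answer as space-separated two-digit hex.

5E A5 7A 52

1383769438 in hexadecimal, padded to 32 bits, is 0x527AA55E.
Split into bytes (most-significant first): 52 7A A5 5E.
Little-endian stores the least-significant byte at the lowest address.
So at ascending addresses the bytes are 5E A5 7A 52.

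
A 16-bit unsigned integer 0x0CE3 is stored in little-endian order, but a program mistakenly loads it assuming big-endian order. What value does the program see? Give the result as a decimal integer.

Stored little-endian, the bytes at ascending addresses are E3 0C.
Read back as big-endian, the last byte is least significant, giving 0xE30C.
0xE30C = 58124.

58124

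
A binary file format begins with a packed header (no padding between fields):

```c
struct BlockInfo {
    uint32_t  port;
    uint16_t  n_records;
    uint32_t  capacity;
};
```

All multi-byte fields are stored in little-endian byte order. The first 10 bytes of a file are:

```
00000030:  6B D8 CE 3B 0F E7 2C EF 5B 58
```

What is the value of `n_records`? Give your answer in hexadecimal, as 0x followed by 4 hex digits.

`n_records` follows `port` (4 bytes), so it starts at byte offset 4 and occupies 2 bytes.
Bytes at offsets 4..5: 0F E7.
Little-endian stores the least-significant byte at the lowest address.
Reassemble most-significant byte first: E7 0F → 0xE70F.

0xE70F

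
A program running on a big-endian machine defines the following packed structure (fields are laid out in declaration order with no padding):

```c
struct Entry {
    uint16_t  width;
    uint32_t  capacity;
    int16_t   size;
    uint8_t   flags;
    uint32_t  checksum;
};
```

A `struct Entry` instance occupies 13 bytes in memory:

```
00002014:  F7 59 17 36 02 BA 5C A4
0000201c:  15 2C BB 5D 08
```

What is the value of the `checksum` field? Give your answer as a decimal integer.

`checksum` follows `width` (2 B), `capacity` (4 B), `size` (2 B), `flags` (1 B), so it starts at offset 2 + 4 + 2 + 1 = 9 and occupies 4 bytes.
Bytes at offsets 9..12: 2C BB 5D 08.
Big-endian stores the most-significant byte at the lowest address.
The bytes are already most-significant first: 0x2CBB5D08.
0x2CBB5D08 = 750476552.

750476552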